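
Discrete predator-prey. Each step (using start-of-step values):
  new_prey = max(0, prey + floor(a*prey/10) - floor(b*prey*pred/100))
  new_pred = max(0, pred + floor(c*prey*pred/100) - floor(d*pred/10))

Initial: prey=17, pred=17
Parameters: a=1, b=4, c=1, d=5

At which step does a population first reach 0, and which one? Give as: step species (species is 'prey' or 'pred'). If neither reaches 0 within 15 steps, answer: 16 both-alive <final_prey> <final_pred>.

Step 1: prey: 17+1-11=7; pred: 17+2-8=11
Step 2: prey: 7+0-3=4; pred: 11+0-5=6
Step 3: prey: 4+0-0=4; pred: 6+0-3=3
Step 4: prey: 4+0-0=4; pred: 3+0-1=2
Step 5: prey: 4+0-0=4; pred: 2+0-1=1
Step 6: prey: 4+0-0=4; pred: 1+0-0=1
Steps 7-15: state stable at prey=4, pred=1 (no change)
No extinction within 15 steps

Answer: 16 both-alive 4 1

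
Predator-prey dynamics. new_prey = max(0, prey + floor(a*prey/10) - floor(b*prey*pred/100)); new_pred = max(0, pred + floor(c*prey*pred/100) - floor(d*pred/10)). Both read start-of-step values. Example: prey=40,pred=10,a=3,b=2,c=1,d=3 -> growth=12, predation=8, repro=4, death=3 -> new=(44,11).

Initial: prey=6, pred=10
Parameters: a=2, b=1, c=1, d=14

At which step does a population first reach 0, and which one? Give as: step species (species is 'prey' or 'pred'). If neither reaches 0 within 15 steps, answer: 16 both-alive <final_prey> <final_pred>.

Answer: 1 pred

Derivation:
Step 1: prey: 6+1-0=7; pred: 10+0-14=0
First extinction: pred at step 1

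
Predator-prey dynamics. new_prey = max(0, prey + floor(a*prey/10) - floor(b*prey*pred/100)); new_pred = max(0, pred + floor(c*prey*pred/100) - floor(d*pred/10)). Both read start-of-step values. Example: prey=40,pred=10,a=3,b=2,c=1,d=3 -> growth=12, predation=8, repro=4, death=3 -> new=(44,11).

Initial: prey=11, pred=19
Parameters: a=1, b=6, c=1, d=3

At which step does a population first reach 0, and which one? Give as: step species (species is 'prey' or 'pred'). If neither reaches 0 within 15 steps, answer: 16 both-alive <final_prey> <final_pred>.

Step 1: prey: 11+1-12=0; pred: 19+2-5=16
First extinction: prey at step 1

Answer: 1 prey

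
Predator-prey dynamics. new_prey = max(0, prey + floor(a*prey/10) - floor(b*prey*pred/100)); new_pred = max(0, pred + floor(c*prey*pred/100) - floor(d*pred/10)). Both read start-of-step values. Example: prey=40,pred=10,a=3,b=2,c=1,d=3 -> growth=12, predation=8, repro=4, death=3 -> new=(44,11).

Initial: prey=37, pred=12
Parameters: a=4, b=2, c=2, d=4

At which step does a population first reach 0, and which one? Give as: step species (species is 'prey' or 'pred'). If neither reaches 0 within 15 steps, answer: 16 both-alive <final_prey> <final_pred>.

Answer: 7 prey

Derivation:
Step 1: prey: 37+14-8=43; pred: 12+8-4=16
Step 2: prey: 43+17-13=47; pred: 16+13-6=23
Step 3: prey: 47+18-21=44; pred: 23+21-9=35
Step 4: prey: 44+17-30=31; pred: 35+30-14=51
Step 5: prey: 31+12-31=12; pred: 51+31-20=62
Step 6: prey: 12+4-14=2; pred: 62+14-24=52
Step 7: prey: 2+0-2=0; pred: 52+2-20=34
First extinction: prey at step 7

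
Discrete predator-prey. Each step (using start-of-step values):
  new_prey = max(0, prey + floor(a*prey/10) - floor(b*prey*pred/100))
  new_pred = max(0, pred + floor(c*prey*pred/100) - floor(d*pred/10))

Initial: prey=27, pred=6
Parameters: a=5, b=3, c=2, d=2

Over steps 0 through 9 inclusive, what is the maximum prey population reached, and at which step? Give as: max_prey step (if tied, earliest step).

Answer: 53 3

Derivation:
Step 1: prey: 27+13-4=36; pred: 6+3-1=8
Step 2: prey: 36+18-8=46; pred: 8+5-1=12
Step 3: prey: 46+23-16=53; pred: 12+11-2=21
Step 4: prey: 53+26-33=46; pred: 21+22-4=39
Step 5: prey: 46+23-53=16; pred: 39+35-7=67
Step 6: prey: 16+8-32=0; pred: 67+21-13=75
Step 7: prey: 0+0-0=0; pred: 75+0-15=60
Step 8: prey: 0+0-0=0; pred: 60+0-12=48
Step 9: prey: 0+0-0=0; pred: 48+0-9=39
Max prey = 53 at step 3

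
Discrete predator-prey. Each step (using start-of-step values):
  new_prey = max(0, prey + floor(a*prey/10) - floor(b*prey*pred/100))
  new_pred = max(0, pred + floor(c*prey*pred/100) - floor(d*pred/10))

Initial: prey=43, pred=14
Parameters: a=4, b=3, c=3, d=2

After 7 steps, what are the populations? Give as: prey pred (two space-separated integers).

Answer: 0 36

Derivation:
Step 1: prey: 43+17-18=42; pred: 14+18-2=30
Step 2: prey: 42+16-37=21; pred: 30+37-6=61
Step 3: prey: 21+8-38=0; pred: 61+38-12=87
Step 4: prey: 0+0-0=0; pred: 87+0-17=70
Step 5: prey: 0+0-0=0; pred: 70+0-14=56
Step 6: prey: 0+0-0=0; pred: 56+0-11=45
Step 7: prey: 0+0-0=0; pred: 45+0-9=36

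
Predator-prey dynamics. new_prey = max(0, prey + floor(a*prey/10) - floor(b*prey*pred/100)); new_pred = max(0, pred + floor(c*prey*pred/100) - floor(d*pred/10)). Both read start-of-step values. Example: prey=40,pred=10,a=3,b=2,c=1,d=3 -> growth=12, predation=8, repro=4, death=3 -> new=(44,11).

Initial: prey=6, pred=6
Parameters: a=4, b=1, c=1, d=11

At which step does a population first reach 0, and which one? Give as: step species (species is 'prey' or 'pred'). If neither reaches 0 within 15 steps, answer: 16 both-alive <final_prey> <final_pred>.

Answer: 1 pred

Derivation:
Step 1: prey: 6+2-0=8; pred: 6+0-6=0
First extinction: pred at step 1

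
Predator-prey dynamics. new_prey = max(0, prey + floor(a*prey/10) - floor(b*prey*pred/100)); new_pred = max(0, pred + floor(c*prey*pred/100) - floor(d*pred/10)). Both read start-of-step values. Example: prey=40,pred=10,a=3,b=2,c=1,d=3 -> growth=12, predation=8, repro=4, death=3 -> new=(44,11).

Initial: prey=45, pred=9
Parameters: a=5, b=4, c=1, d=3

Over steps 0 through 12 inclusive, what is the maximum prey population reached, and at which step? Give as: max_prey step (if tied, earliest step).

Step 1: prey: 45+22-16=51; pred: 9+4-2=11
Step 2: prey: 51+25-22=54; pred: 11+5-3=13
Step 3: prey: 54+27-28=53; pred: 13+7-3=17
Step 4: prey: 53+26-36=43; pred: 17+9-5=21
Step 5: prey: 43+21-36=28; pred: 21+9-6=24
Step 6: prey: 28+14-26=16; pred: 24+6-7=23
Step 7: prey: 16+8-14=10; pred: 23+3-6=20
Step 8: prey: 10+5-8=7; pred: 20+2-6=16
Step 9: prey: 7+3-4=6; pred: 16+1-4=13
Step 10: prey: 6+3-3=6; pred: 13+0-3=10
Step 11: prey: 6+3-2=7; pred: 10+0-3=7
Step 12: prey: 7+3-1=9; pred: 7+0-2=5
Max prey = 54 at step 2

Answer: 54 2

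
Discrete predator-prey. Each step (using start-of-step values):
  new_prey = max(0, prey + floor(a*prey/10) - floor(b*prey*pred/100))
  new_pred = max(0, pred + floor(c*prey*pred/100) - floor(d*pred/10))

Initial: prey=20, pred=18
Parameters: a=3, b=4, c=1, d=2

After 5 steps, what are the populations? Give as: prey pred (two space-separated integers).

Answer: 2 10

Derivation:
Step 1: prey: 20+6-14=12; pred: 18+3-3=18
Step 2: prey: 12+3-8=7; pred: 18+2-3=17
Step 3: prey: 7+2-4=5; pred: 17+1-3=15
Step 4: prey: 5+1-3=3; pred: 15+0-3=12
Step 5: prey: 3+0-1=2; pred: 12+0-2=10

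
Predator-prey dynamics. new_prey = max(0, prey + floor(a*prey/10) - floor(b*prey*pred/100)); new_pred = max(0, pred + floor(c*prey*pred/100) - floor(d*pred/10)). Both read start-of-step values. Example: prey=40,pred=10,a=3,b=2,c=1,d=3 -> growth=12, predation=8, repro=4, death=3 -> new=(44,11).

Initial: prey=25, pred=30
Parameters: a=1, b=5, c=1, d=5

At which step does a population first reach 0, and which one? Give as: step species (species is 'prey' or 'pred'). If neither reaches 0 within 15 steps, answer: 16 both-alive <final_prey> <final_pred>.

Step 1: prey: 25+2-37=0; pred: 30+7-15=22
First extinction: prey at step 1

Answer: 1 prey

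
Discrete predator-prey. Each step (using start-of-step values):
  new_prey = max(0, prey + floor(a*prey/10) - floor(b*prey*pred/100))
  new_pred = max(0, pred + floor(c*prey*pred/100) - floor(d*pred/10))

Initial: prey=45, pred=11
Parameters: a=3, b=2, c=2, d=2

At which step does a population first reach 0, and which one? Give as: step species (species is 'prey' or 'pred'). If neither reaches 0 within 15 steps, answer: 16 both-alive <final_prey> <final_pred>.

Step 1: prey: 45+13-9=49; pred: 11+9-2=18
Step 2: prey: 49+14-17=46; pred: 18+17-3=32
Step 3: prey: 46+13-29=30; pred: 32+29-6=55
Step 4: prey: 30+9-33=6; pred: 55+33-11=77
Step 5: prey: 6+1-9=0; pred: 77+9-15=71
First extinction: prey at step 5

Answer: 5 prey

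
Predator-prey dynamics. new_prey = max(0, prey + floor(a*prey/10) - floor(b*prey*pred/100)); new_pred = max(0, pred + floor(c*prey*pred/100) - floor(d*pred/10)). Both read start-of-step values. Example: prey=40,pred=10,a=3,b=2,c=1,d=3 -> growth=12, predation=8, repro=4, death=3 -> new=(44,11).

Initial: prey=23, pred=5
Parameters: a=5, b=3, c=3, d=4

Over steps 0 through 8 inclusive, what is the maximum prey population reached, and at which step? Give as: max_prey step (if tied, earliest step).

Step 1: prey: 23+11-3=31; pred: 5+3-2=6
Step 2: prey: 31+15-5=41; pred: 6+5-2=9
Step 3: prey: 41+20-11=50; pred: 9+11-3=17
Step 4: prey: 50+25-25=50; pred: 17+25-6=36
Step 5: prey: 50+25-54=21; pred: 36+54-14=76
Step 6: prey: 21+10-47=0; pred: 76+47-30=93
Step 7: prey: 0+0-0=0; pred: 93+0-37=56
Step 8: prey: 0+0-0=0; pred: 56+0-22=34
Max prey = 50 at step 3

Answer: 50 3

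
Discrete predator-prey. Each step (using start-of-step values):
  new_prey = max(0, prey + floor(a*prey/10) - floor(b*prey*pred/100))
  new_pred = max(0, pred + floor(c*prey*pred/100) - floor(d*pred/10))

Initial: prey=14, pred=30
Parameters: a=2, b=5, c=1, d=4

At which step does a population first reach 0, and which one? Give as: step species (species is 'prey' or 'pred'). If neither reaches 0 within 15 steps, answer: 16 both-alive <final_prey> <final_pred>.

Answer: 1 prey

Derivation:
Step 1: prey: 14+2-21=0; pred: 30+4-12=22
First extinction: prey at step 1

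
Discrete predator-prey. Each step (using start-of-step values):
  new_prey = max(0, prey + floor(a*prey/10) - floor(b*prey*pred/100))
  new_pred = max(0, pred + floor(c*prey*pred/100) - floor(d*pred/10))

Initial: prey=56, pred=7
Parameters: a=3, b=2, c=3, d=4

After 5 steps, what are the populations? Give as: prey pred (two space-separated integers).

Answer: 0 95

Derivation:
Step 1: prey: 56+16-7=65; pred: 7+11-2=16
Step 2: prey: 65+19-20=64; pred: 16+31-6=41
Step 3: prey: 64+19-52=31; pred: 41+78-16=103
Step 4: prey: 31+9-63=0; pred: 103+95-41=157
Step 5: prey: 0+0-0=0; pred: 157+0-62=95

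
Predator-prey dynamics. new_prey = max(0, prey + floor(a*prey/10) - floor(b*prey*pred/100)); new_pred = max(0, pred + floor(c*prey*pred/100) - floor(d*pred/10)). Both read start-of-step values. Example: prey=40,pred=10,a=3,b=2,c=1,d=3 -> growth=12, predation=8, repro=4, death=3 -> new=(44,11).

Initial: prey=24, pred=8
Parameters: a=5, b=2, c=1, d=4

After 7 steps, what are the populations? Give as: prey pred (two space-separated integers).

Step 1: prey: 24+12-3=33; pred: 8+1-3=6
Step 2: prey: 33+16-3=46; pred: 6+1-2=5
Step 3: prey: 46+23-4=65; pred: 5+2-2=5
Step 4: prey: 65+32-6=91; pred: 5+3-2=6
Step 5: prey: 91+45-10=126; pred: 6+5-2=9
Step 6: prey: 126+63-22=167; pred: 9+11-3=17
Step 7: prey: 167+83-56=194; pred: 17+28-6=39

Answer: 194 39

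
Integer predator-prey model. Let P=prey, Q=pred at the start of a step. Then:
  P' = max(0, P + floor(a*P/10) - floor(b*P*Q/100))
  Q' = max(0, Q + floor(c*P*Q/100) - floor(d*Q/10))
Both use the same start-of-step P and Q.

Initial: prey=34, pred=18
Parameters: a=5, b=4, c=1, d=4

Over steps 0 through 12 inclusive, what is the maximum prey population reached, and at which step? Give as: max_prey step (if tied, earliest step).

Answer: 128 12

Derivation:
Step 1: prey: 34+17-24=27; pred: 18+6-7=17
Step 2: prey: 27+13-18=22; pred: 17+4-6=15
Step 3: prey: 22+11-13=20; pred: 15+3-6=12
Step 4: prey: 20+10-9=21; pred: 12+2-4=10
Step 5: prey: 21+10-8=23; pred: 10+2-4=8
Step 6: prey: 23+11-7=27; pred: 8+1-3=6
Step 7: prey: 27+13-6=34; pred: 6+1-2=5
Step 8: prey: 34+17-6=45; pred: 5+1-2=4
Step 9: prey: 45+22-7=60; pred: 4+1-1=4
Step 10: prey: 60+30-9=81; pred: 4+2-1=5
Step 11: prey: 81+40-16=105; pred: 5+4-2=7
Step 12: prey: 105+52-29=128; pred: 7+7-2=12
Max prey = 128 at step 12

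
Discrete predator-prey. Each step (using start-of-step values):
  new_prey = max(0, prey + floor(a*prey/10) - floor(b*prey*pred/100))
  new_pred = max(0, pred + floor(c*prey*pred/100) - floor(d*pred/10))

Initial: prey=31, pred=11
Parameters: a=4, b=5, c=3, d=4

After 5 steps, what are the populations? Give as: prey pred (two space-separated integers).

Step 1: prey: 31+12-17=26; pred: 11+10-4=17
Step 2: prey: 26+10-22=14; pred: 17+13-6=24
Step 3: prey: 14+5-16=3; pred: 24+10-9=25
Step 4: prey: 3+1-3=1; pred: 25+2-10=17
Step 5: prey: 1+0-0=1; pred: 17+0-6=11

Answer: 1 11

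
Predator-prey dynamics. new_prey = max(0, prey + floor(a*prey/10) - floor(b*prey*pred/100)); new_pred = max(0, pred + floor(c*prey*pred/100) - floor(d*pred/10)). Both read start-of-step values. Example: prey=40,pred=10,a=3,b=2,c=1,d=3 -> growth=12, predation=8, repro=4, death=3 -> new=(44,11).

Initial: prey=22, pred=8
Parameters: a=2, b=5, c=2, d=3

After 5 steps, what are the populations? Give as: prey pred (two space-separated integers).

Answer: 5 6

Derivation:
Step 1: prey: 22+4-8=18; pred: 8+3-2=9
Step 2: prey: 18+3-8=13; pred: 9+3-2=10
Step 3: prey: 13+2-6=9; pred: 10+2-3=9
Step 4: prey: 9+1-4=6; pred: 9+1-2=8
Step 5: prey: 6+1-2=5; pred: 8+0-2=6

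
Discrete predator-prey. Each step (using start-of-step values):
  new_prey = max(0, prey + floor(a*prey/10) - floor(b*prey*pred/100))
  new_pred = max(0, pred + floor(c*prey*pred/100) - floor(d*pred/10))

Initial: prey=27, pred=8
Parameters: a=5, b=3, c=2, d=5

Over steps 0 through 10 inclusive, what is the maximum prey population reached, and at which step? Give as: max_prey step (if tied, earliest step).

Answer: 60 4

Derivation:
Step 1: prey: 27+13-6=34; pred: 8+4-4=8
Step 2: prey: 34+17-8=43; pred: 8+5-4=9
Step 3: prey: 43+21-11=53; pred: 9+7-4=12
Step 4: prey: 53+26-19=60; pred: 12+12-6=18
Step 5: prey: 60+30-32=58; pred: 18+21-9=30
Step 6: prey: 58+29-52=35; pred: 30+34-15=49
Step 7: prey: 35+17-51=1; pred: 49+34-24=59
Step 8: prey: 1+0-1=0; pred: 59+1-29=31
Step 9: prey: 0+0-0=0; pred: 31+0-15=16
Step 10: prey: 0+0-0=0; pred: 16+0-8=8
Max prey = 60 at step 4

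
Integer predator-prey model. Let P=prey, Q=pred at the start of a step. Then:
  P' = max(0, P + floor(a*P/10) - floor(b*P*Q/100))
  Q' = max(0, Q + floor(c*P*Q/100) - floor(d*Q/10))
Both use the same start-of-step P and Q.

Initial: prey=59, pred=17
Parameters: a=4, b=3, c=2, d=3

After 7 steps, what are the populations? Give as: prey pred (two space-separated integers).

Step 1: prey: 59+23-30=52; pred: 17+20-5=32
Step 2: prey: 52+20-49=23; pred: 32+33-9=56
Step 3: prey: 23+9-38=0; pred: 56+25-16=65
Step 4: prey: 0+0-0=0; pred: 65+0-19=46
Step 5: prey: 0+0-0=0; pred: 46+0-13=33
Step 6: prey: 0+0-0=0; pred: 33+0-9=24
Step 7: prey: 0+0-0=0; pred: 24+0-7=17

Answer: 0 17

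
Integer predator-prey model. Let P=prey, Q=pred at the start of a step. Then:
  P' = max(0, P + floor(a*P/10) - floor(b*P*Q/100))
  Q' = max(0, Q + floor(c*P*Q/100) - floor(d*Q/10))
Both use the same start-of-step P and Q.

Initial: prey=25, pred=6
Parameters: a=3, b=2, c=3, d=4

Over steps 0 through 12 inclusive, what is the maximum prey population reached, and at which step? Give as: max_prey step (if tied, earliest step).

Answer: 35 3

Derivation:
Step 1: prey: 25+7-3=29; pred: 6+4-2=8
Step 2: prey: 29+8-4=33; pred: 8+6-3=11
Step 3: prey: 33+9-7=35; pred: 11+10-4=17
Step 4: prey: 35+10-11=34; pred: 17+17-6=28
Step 5: prey: 34+10-19=25; pred: 28+28-11=45
Step 6: prey: 25+7-22=10; pred: 45+33-18=60
Step 7: prey: 10+3-12=1; pred: 60+18-24=54
Step 8: prey: 1+0-1=0; pred: 54+1-21=34
Step 9: prey: 0+0-0=0; pred: 34+0-13=21
Step 10: prey: 0+0-0=0; pred: 21+0-8=13
Step 11: prey: 0+0-0=0; pred: 13+0-5=8
Step 12: prey: 0+0-0=0; pred: 8+0-3=5
Max prey = 35 at step 3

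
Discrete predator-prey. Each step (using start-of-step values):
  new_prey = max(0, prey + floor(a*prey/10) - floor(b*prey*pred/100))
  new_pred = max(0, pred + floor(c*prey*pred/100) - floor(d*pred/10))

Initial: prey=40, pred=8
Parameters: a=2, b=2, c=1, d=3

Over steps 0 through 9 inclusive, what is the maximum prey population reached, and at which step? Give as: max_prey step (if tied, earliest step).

Step 1: prey: 40+8-6=42; pred: 8+3-2=9
Step 2: prey: 42+8-7=43; pred: 9+3-2=10
Step 3: prey: 43+8-8=43; pred: 10+4-3=11
Step 4: prey: 43+8-9=42; pred: 11+4-3=12
Step 5: prey: 42+8-10=40; pred: 12+5-3=14
Step 6: prey: 40+8-11=37; pred: 14+5-4=15
Step 7: prey: 37+7-11=33; pred: 15+5-4=16
Step 8: prey: 33+6-10=29; pred: 16+5-4=17
Step 9: prey: 29+5-9=25; pred: 17+4-5=16
Max prey = 43 at step 2

Answer: 43 2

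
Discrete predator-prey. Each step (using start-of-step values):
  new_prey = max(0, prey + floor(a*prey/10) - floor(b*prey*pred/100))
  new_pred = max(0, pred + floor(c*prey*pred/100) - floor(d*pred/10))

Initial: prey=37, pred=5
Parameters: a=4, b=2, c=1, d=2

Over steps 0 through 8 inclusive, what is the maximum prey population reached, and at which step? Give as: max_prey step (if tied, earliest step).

Answer: 115 5

Derivation:
Step 1: prey: 37+14-3=48; pred: 5+1-1=5
Step 2: prey: 48+19-4=63; pred: 5+2-1=6
Step 3: prey: 63+25-7=81; pred: 6+3-1=8
Step 4: prey: 81+32-12=101; pred: 8+6-1=13
Step 5: prey: 101+40-26=115; pred: 13+13-2=24
Step 6: prey: 115+46-55=106; pred: 24+27-4=47
Step 7: prey: 106+42-99=49; pred: 47+49-9=87
Step 8: prey: 49+19-85=0; pred: 87+42-17=112
Max prey = 115 at step 5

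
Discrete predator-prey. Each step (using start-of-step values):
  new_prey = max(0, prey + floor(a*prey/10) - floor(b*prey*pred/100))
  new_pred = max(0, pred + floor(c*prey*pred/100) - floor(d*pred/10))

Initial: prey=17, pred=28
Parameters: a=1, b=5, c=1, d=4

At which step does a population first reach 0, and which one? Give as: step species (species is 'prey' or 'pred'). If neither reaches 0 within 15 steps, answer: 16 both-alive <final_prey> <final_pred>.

Answer: 1 prey

Derivation:
Step 1: prey: 17+1-23=0; pred: 28+4-11=21
First extinction: prey at step 1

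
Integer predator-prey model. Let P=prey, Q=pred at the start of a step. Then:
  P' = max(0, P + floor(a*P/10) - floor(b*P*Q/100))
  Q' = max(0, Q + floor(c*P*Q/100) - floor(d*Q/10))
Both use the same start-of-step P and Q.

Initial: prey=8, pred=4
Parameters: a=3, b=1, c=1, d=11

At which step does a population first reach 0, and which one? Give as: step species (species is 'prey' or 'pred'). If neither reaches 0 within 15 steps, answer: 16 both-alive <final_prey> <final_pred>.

Step 1: prey: 8+2-0=10; pred: 4+0-4=0
First extinction: pred at step 1

Answer: 1 pred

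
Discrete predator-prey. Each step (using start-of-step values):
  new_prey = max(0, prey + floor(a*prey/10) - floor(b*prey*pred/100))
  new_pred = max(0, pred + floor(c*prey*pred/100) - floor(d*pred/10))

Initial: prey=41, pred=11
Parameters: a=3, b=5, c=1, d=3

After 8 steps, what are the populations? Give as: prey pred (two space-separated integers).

Step 1: prey: 41+12-22=31; pred: 11+4-3=12
Step 2: prey: 31+9-18=22; pred: 12+3-3=12
Step 3: prey: 22+6-13=15; pred: 12+2-3=11
Step 4: prey: 15+4-8=11; pred: 11+1-3=9
Step 5: prey: 11+3-4=10; pred: 9+0-2=7
Step 6: prey: 10+3-3=10; pred: 7+0-2=5
Step 7: prey: 10+3-2=11; pred: 5+0-1=4
Step 8: prey: 11+3-2=12; pred: 4+0-1=3

Answer: 12 3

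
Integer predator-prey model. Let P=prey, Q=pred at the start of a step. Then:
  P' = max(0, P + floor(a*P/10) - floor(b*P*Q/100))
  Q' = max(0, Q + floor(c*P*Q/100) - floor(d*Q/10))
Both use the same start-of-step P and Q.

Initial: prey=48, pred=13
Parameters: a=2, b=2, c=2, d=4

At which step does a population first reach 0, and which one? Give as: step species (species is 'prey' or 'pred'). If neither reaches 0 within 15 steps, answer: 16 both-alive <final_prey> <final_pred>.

Answer: 16 both-alive 2 2

Derivation:
Step 1: prey: 48+9-12=45; pred: 13+12-5=20
Step 2: prey: 45+9-18=36; pred: 20+18-8=30
Step 3: prey: 36+7-21=22; pred: 30+21-12=39
Step 4: prey: 22+4-17=9; pred: 39+17-15=41
Step 5: prey: 9+1-7=3; pred: 41+7-16=32
Step 6: prey: 3+0-1=2; pred: 32+1-12=21
Step 7: prey: 2+0-0=2; pred: 21+0-8=13
Step 8: prey: 2+0-0=2; pred: 13+0-5=8
Step 9: prey: 2+0-0=2; pred: 8+0-3=5
Step 10: prey: 2+0-0=2; pred: 5+0-2=3
Step 11: prey: 2+0-0=2; pred: 3+0-1=2
Step 12: prey: 2+0-0=2; pred: 2+0-0=2
Steps 13-15: state stable at prey=2, pred=2 (no change)
No extinction within 15 steps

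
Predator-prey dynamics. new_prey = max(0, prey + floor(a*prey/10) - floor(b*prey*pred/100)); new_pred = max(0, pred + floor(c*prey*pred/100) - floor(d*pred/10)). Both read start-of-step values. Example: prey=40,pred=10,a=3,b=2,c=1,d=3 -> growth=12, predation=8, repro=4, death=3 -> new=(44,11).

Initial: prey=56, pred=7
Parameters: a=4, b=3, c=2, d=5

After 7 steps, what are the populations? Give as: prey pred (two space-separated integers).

Step 1: prey: 56+22-11=67; pred: 7+7-3=11
Step 2: prey: 67+26-22=71; pred: 11+14-5=20
Step 3: prey: 71+28-42=57; pred: 20+28-10=38
Step 4: prey: 57+22-64=15; pred: 38+43-19=62
Step 5: prey: 15+6-27=0; pred: 62+18-31=49
Step 6: prey: 0+0-0=0; pred: 49+0-24=25
Step 7: prey: 0+0-0=0; pred: 25+0-12=13

Answer: 0 13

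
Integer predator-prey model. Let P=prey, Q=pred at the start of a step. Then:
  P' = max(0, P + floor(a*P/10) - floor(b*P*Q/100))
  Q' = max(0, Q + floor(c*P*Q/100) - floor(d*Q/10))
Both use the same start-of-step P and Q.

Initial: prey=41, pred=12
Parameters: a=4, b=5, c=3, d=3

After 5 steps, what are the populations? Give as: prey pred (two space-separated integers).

Step 1: prey: 41+16-24=33; pred: 12+14-3=23
Step 2: prey: 33+13-37=9; pred: 23+22-6=39
Step 3: prey: 9+3-17=0; pred: 39+10-11=38
Step 4: prey: 0+0-0=0; pred: 38+0-11=27
Step 5: prey: 0+0-0=0; pred: 27+0-8=19

Answer: 0 19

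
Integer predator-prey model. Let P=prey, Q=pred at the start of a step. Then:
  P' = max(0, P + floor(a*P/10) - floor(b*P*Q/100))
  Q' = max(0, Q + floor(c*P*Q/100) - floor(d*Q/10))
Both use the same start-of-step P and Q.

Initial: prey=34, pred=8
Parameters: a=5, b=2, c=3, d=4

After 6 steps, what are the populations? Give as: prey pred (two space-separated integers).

Answer: 0 98

Derivation:
Step 1: prey: 34+17-5=46; pred: 8+8-3=13
Step 2: prey: 46+23-11=58; pred: 13+17-5=25
Step 3: prey: 58+29-29=58; pred: 25+43-10=58
Step 4: prey: 58+29-67=20; pred: 58+100-23=135
Step 5: prey: 20+10-54=0; pred: 135+81-54=162
Step 6: prey: 0+0-0=0; pred: 162+0-64=98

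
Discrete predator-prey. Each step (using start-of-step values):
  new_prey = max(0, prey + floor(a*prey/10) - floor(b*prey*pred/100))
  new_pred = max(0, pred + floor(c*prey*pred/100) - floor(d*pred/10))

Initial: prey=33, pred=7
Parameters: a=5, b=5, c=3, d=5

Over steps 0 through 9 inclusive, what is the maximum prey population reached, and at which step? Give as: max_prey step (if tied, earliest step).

Answer: 38 1

Derivation:
Step 1: prey: 33+16-11=38; pred: 7+6-3=10
Step 2: prey: 38+19-19=38; pred: 10+11-5=16
Step 3: prey: 38+19-30=27; pred: 16+18-8=26
Step 4: prey: 27+13-35=5; pred: 26+21-13=34
Step 5: prey: 5+2-8=0; pred: 34+5-17=22
Step 6: prey: 0+0-0=0; pred: 22+0-11=11
Step 7: prey: 0+0-0=0; pred: 11+0-5=6
Step 8: prey: 0+0-0=0; pred: 6+0-3=3
Step 9: prey: 0+0-0=0; pred: 3+0-1=2
Max prey = 38 at step 1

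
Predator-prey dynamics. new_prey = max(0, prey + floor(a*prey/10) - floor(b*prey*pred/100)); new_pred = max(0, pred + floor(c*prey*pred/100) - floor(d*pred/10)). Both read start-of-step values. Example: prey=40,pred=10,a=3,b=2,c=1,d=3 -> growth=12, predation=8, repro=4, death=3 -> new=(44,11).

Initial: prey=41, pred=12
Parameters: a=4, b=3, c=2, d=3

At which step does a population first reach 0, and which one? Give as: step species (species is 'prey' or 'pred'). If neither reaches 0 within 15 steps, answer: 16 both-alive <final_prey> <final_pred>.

Answer: 5 prey

Derivation:
Step 1: prey: 41+16-14=43; pred: 12+9-3=18
Step 2: prey: 43+17-23=37; pred: 18+15-5=28
Step 3: prey: 37+14-31=20; pred: 28+20-8=40
Step 4: prey: 20+8-24=4; pred: 40+16-12=44
Step 5: prey: 4+1-5=0; pred: 44+3-13=34
First extinction: prey at step 5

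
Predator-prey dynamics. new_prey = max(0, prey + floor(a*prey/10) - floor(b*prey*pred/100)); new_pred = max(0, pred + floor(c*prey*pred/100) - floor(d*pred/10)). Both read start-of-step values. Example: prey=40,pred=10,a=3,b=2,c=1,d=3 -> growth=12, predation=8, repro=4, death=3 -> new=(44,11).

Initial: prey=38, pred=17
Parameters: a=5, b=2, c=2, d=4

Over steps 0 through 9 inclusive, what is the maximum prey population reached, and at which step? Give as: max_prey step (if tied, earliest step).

Answer: 47 2

Derivation:
Step 1: prey: 38+19-12=45; pred: 17+12-6=23
Step 2: prey: 45+22-20=47; pred: 23+20-9=34
Step 3: prey: 47+23-31=39; pred: 34+31-13=52
Step 4: prey: 39+19-40=18; pred: 52+40-20=72
Step 5: prey: 18+9-25=2; pred: 72+25-28=69
Step 6: prey: 2+1-2=1; pred: 69+2-27=44
Step 7: prey: 1+0-0=1; pred: 44+0-17=27
Step 8: prey: 1+0-0=1; pred: 27+0-10=17
Step 9: prey: 1+0-0=1; pred: 17+0-6=11
Max prey = 47 at step 2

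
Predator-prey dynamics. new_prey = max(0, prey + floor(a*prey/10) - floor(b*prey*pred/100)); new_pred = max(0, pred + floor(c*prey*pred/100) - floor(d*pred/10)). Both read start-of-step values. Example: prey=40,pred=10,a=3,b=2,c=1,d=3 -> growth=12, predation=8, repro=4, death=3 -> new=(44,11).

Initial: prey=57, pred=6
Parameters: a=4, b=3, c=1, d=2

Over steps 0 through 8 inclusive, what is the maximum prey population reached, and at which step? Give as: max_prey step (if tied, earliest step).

Answer: 84 3

Derivation:
Step 1: prey: 57+22-10=69; pred: 6+3-1=8
Step 2: prey: 69+27-16=80; pred: 8+5-1=12
Step 3: prey: 80+32-28=84; pred: 12+9-2=19
Step 4: prey: 84+33-47=70; pred: 19+15-3=31
Step 5: prey: 70+28-65=33; pred: 31+21-6=46
Step 6: prey: 33+13-45=1; pred: 46+15-9=52
Step 7: prey: 1+0-1=0; pred: 52+0-10=42
Step 8: prey: 0+0-0=0; pred: 42+0-8=34
Max prey = 84 at step 3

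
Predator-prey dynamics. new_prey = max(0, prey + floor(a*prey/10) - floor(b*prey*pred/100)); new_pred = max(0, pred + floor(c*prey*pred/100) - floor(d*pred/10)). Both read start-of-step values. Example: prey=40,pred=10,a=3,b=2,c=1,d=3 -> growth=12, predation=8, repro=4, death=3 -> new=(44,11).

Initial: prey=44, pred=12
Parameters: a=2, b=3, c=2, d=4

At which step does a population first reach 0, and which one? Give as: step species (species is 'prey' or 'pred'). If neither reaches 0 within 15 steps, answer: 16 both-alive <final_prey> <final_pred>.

Answer: 16 both-alive 2 2

Derivation:
Step 1: prey: 44+8-15=37; pred: 12+10-4=18
Step 2: prey: 37+7-19=25; pred: 18+13-7=24
Step 3: prey: 25+5-18=12; pred: 24+12-9=27
Step 4: prey: 12+2-9=5; pred: 27+6-10=23
Step 5: prey: 5+1-3=3; pred: 23+2-9=16
Step 6: prey: 3+0-1=2; pred: 16+0-6=10
Step 7: prey: 2+0-0=2; pred: 10+0-4=6
Step 8: prey: 2+0-0=2; pred: 6+0-2=4
Step 9: prey: 2+0-0=2; pred: 4+0-1=3
Step 10: prey: 2+0-0=2; pred: 3+0-1=2
Step 11: prey: 2+0-0=2; pred: 2+0-0=2
Steps 12-15: state stable at prey=2, pred=2 (no change)
No extinction within 15 steps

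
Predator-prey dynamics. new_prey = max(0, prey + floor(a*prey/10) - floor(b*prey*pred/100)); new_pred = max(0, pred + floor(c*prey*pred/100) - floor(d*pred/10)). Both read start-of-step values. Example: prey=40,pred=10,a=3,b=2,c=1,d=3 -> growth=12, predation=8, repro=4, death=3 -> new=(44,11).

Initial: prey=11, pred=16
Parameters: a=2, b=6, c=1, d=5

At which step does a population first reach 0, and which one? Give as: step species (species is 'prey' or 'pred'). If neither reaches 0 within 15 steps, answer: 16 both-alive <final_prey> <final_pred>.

Answer: 16 both-alive 2 1

Derivation:
Step 1: prey: 11+2-10=3; pred: 16+1-8=9
Step 2: prey: 3+0-1=2; pred: 9+0-4=5
Step 3: prey: 2+0-0=2; pred: 5+0-2=3
Step 4: prey: 2+0-0=2; pred: 3+0-1=2
Step 5: prey: 2+0-0=2; pred: 2+0-1=1
Step 6: prey: 2+0-0=2; pred: 1+0-0=1
Steps 7-15: state stable at prey=2, pred=1 (no change)
No extinction within 15 steps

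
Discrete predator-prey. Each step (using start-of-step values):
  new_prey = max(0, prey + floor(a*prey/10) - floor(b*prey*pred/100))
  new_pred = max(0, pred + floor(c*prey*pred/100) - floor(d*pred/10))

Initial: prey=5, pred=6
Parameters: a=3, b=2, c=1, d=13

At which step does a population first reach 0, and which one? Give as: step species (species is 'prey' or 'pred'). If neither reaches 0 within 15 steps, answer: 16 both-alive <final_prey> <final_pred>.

Step 1: prey: 5+1-0=6; pred: 6+0-7=0
First extinction: pred at step 1

Answer: 1 pred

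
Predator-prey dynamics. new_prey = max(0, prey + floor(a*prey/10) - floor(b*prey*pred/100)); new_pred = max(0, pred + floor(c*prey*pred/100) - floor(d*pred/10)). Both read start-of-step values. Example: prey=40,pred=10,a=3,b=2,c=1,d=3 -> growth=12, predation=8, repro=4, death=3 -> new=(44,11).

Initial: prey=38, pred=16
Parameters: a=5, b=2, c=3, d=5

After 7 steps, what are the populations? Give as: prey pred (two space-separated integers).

Step 1: prey: 38+19-12=45; pred: 16+18-8=26
Step 2: prey: 45+22-23=44; pred: 26+35-13=48
Step 3: prey: 44+22-42=24; pred: 48+63-24=87
Step 4: prey: 24+12-41=0; pred: 87+62-43=106
Step 5: prey: 0+0-0=0; pred: 106+0-53=53
Step 6: prey: 0+0-0=0; pred: 53+0-26=27
Step 7: prey: 0+0-0=0; pred: 27+0-13=14

Answer: 0 14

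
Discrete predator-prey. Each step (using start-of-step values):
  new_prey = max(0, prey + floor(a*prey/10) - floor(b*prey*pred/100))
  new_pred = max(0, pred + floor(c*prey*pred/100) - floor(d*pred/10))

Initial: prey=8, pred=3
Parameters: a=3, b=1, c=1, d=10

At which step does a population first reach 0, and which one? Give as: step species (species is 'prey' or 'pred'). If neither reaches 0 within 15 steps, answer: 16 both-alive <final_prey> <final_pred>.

Step 1: prey: 8+2-0=10; pred: 3+0-3=0
First extinction: pred at step 1

Answer: 1 pred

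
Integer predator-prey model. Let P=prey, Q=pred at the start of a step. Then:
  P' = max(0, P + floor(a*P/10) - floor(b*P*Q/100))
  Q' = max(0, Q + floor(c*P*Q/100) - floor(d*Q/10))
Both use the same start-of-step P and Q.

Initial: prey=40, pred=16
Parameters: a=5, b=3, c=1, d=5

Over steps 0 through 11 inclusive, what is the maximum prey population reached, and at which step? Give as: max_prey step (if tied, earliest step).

Step 1: prey: 40+20-19=41; pred: 16+6-8=14
Step 2: prey: 41+20-17=44; pred: 14+5-7=12
Step 3: prey: 44+22-15=51; pred: 12+5-6=11
Step 4: prey: 51+25-16=60; pred: 11+5-5=11
Step 5: prey: 60+30-19=71; pred: 11+6-5=12
Step 6: prey: 71+35-25=81; pred: 12+8-6=14
Step 7: prey: 81+40-34=87; pred: 14+11-7=18
Step 8: prey: 87+43-46=84; pred: 18+15-9=24
Step 9: prey: 84+42-60=66; pred: 24+20-12=32
Step 10: prey: 66+33-63=36; pred: 32+21-16=37
Step 11: prey: 36+18-39=15; pred: 37+13-18=32
Max prey = 87 at step 7

Answer: 87 7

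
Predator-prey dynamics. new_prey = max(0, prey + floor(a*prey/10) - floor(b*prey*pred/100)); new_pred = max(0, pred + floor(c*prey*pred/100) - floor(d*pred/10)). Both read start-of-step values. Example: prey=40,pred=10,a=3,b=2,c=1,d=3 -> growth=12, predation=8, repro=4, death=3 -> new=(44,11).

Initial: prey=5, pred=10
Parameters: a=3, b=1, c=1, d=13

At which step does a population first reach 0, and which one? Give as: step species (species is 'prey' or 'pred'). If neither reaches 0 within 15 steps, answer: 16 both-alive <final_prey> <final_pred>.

Answer: 1 pred

Derivation:
Step 1: prey: 5+1-0=6; pred: 10+0-13=0
First extinction: pred at step 1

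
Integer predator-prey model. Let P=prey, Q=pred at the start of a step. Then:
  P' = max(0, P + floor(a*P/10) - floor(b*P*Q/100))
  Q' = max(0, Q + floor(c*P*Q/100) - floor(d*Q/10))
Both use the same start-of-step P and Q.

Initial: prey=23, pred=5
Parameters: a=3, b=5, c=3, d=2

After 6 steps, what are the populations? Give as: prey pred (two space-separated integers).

Step 1: prey: 23+6-5=24; pred: 5+3-1=7
Step 2: prey: 24+7-8=23; pred: 7+5-1=11
Step 3: prey: 23+6-12=17; pred: 11+7-2=16
Step 4: prey: 17+5-13=9; pred: 16+8-3=21
Step 5: prey: 9+2-9=2; pred: 21+5-4=22
Step 6: prey: 2+0-2=0; pred: 22+1-4=19

Answer: 0 19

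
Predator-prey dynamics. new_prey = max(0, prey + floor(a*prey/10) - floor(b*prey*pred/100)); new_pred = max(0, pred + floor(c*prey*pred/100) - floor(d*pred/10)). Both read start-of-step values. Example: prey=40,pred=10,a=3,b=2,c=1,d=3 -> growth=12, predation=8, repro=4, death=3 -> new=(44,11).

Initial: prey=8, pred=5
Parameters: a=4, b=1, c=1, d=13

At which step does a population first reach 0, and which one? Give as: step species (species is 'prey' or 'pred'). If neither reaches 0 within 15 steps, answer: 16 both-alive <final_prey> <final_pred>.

Answer: 1 pred

Derivation:
Step 1: prey: 8+3-0=11; pred: 5+0-6=0
First extinction: pred at step 1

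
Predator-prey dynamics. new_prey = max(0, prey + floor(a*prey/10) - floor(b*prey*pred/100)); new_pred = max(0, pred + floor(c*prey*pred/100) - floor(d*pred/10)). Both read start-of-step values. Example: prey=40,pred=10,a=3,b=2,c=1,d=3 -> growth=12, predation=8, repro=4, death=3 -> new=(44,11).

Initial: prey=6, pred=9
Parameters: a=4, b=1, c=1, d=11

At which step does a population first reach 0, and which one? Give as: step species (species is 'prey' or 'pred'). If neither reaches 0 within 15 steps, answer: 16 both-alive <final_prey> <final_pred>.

Step 1: prey: 6+2-0=8; pred: 9+0-9=0
First extinction: pred at step 1

Answer: 1 pred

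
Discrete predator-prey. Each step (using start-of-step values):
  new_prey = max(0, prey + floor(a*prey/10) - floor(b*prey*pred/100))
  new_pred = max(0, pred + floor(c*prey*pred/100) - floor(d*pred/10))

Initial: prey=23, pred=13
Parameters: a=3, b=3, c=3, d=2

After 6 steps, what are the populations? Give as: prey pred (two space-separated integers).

Step 1: prey: 23+6-8=21; pred: 13+8-2=19
Step 2: prey: 21+6-11=16; pred: 19+11-3=27
Step 3: prey: 16+4-12=8; pred: 27+12-5=34
Step 4: prey: 8+2-8=2; pred: 34+8-6=36
Step 5: prey: 2+0-2=0; pred: 36+2-7=31
Step 6: prey: 0+0-0=0; pred: 31+0-6=25

Answer: 0 25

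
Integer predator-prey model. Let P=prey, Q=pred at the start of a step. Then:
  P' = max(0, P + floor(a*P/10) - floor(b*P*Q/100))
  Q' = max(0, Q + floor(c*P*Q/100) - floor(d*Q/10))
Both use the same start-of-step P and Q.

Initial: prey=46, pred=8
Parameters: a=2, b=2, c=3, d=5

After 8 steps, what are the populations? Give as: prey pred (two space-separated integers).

Answer: 0 6

Derivation:
Step 1: prey: 46+9-7=48; pred: 8+11-4=15
Step 2: prey: 48+9-14=43; pred: 15+21-7=29
Step 3: prey: 43+8-24=27; pred: 29+37-14=52
Step 4: prey: 27+5-28=4; pred: 52+42-26=68
Step 5: prey: 4+0-5=0; pred: 68+8-34=42
Step 6: prey: 0+0-0=0; pred: 42+0-21=21
Step 7: prey: 0+0-0=0; pred: 21+0-10=11
Step 8: prey: 0+0-0=0; pred: 11+0-5=6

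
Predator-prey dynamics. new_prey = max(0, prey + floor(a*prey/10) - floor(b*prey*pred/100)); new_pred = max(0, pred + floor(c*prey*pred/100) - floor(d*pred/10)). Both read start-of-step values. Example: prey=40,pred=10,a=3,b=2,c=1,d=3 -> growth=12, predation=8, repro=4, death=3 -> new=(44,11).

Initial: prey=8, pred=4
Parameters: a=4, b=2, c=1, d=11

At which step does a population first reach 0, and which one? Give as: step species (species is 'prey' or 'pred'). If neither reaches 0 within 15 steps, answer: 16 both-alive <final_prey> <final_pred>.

Answer: 1 pred

Derivation:
Step 1: prey: 8+3-0=11; pred: 4+0-4=0
First extinction: pred at step 1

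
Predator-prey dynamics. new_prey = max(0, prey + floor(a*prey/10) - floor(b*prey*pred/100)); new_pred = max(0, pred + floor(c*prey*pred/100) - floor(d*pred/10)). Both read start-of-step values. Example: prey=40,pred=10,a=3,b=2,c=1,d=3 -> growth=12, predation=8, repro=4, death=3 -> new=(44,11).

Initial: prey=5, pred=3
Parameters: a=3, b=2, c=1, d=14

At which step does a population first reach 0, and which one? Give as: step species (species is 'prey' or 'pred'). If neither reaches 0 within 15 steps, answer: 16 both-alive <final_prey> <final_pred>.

Answer: 1 pred

Derivation:
Step 1: prey: 5+1-0=6; pred: 3+0-4=0
First extinction: pred at step 1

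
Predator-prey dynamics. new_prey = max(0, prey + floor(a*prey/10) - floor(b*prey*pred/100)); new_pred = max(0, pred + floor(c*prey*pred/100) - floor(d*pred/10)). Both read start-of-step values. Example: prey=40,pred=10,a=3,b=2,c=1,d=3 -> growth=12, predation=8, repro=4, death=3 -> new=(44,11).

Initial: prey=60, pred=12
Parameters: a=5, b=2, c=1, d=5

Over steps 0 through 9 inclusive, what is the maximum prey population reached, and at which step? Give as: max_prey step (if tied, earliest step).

Answer: 117 4

Derivation:
Step 1: prey: 60+30-14=76; pred: 12+7-6=13
Step 2: prey: 76+38-19=95; pred: 13+9-6=16
Step 3: prey: 95+47-30=112; pred: 16+15-8=23
Step 4: prey: 112+56-51=117; pred: 23+25-11=37
Step 5: prey: 117+58-86=89; pred: 37+43-18=62
Step 6: prey: 89+44-110=23; pred: 62+55-31=86
Step 7: prey: 23+11-39=0; pred: 86+19-43=62
Step 8: prey: 0+0-0=0; pred: 62+0-31=31
Step 9: prey: 0+0-0=0; pred: 31+0-15=16
Max prey = 117 at step 4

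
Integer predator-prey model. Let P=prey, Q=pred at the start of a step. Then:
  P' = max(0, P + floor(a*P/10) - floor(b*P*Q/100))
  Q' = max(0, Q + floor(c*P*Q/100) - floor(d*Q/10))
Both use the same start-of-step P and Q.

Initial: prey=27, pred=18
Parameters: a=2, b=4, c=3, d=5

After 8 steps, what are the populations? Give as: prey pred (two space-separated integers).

Answer: 1 1

Derivation:
Step 1: prey: 27+5-19=13; pred: 18+14-9=23
Step 2: prey: 13+2-11=4; pred: 23+8-11=20
Step 3: prey: 4+0-3=1; pred: 20+2-10=12
Step 4: prey: 1+0-0=1; pred: 12+0-6=6
Step 5: prey: 1+0-0=1; pred: 6+0-3=3
Step 6: prey: 1+0-0=1; pred: 3+0-1=2
Step 7: prey: 1+0-0=1; pred: 2+0-1=1
Step 8: prey: 1+0-0=1; pred: 1+0-0=1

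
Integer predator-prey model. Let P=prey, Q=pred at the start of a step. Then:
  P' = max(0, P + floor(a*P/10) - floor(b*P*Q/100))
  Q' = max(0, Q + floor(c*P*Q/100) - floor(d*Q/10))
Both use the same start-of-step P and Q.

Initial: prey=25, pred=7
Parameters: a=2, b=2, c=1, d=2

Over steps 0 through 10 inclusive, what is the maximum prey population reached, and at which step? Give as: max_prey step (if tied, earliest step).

Answer: 33 5

Derivation:
Step 1: prey: 25+5-3=27; pred: 7+1-1=7
Step 2: prey: 27+5-3=29; pred: 7+1-1=7
Step 3: prey: 29+5-4=30; pred: 7+2-1=8
Step 4: prey: 30+6-4=32; pred: 8+2-1=9
Step 5: prey: 32+6-5=33; pred: 9+2-1=10
Step 6: prey: 33+6-6=33; pred: 10+3-2=11
Step 7: prey: 33+6-7=32; pred: 11+3-2=12
Step 8: prey: 32+6-7=31; pred: 12+3-2=13
Step 9: prey: 31+6-8=29; pred: 13+4-2=15
Step 10: prey: 29+5-8=26; pred: 15+4-3=16
Max prey = 33 at step 5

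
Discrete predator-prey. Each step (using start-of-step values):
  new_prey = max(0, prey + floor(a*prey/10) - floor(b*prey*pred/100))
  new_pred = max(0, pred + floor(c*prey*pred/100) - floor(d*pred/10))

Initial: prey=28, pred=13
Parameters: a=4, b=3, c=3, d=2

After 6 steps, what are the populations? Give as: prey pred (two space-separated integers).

Answer: 0 33

Derivation:
Step 1: prey: 28+11-10=29; pred: 13+10-2=21
Step 2: prey: 29+11-18=22; pred: 21+18-4=35
Step 3: prey: 22+8-23=7; pred: 35+23-7=51
Step 4: prey: 7+2-10=0; pred: 51+10-10=51
Step 5: prey: 0+0-0=0; pred: 51+0-10=41
Step 6: prey: 0+0-0=0; pred: 41+0-8=33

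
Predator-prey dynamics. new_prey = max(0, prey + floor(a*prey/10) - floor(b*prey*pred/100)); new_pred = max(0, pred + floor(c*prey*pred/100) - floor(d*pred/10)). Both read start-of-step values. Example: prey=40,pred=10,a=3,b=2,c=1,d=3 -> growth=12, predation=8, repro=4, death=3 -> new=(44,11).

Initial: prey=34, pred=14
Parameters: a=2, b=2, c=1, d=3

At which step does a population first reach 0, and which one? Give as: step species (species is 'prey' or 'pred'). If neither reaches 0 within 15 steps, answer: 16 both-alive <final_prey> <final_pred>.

Step 1: prey: 34+6-9=31; pred: 14+4-4=14
Step 2: prey: 31+6-8=29; pred: 14+4-4=14
Step 3: prey: 29+5-8=26; pred: 14+4-4=14
Step 4: prey: 26+5-7=24; pred: 14+3-4=13
Step 5: prey: 24+4-6=22; pred: 13+3-3=13
Step 6: prey: 22+4-5=21; pred: 13+2-3=12
Step 7: prey: 21+4-5=20; pred: 12+2-3=11
Step 8: prey: 20+4-4=20; pred: 11+2-3=10
Step 9: prey: 20+4-4=20; pred: 10+2-3=9
Step 10: prey: 20+4-3=21; pred: 9+1-2=8
Step 11: prey: 21+4-3=22; pred: 8+1-2=7
Step 12: prey: 22+4-3=23; pred: 7+1-2=6
Step 13: prey: 23+4-2=25; pred: 6+1-1=6
Step 14: prey: 25+5-3=27; pred: 6+1-1=6
Step 15: prey: 27+5-3=29; pred: 6+1-1=6
No extinction within 15 steps

Answer: 16 both-alive 29 6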